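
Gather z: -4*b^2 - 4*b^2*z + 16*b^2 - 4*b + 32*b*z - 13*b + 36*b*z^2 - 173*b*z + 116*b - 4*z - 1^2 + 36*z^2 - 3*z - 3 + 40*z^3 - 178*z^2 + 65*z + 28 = 12*b^2 + 99*b + 40*z^3 + z^2*(36*b - 142) + z*(-4*b^2 - 141*b + 58) + 24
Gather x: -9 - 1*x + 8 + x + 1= 0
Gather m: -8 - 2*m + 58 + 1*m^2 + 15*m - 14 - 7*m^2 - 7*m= -6*m^2 + 6*m + 36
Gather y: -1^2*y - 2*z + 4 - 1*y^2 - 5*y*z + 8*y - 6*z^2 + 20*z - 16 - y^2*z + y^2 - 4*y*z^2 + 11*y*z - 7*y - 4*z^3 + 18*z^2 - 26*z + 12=-y^2*z + y*(-4*z^2 + 6*z) - 4*z^3 + 12*z^2 - 8*z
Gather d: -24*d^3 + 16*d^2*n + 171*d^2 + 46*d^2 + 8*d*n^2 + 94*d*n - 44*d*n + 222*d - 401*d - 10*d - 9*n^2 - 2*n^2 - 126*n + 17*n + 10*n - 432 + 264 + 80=-24*d^3 + d^2*(16*n + 217) + d*(8*n^2 + 50*n - 189) - 11*n^2 - 99*n - 88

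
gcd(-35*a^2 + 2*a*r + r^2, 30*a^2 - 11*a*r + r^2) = -5*a + r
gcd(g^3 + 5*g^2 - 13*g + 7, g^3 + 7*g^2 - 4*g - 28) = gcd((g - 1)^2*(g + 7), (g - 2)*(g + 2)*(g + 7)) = g + 7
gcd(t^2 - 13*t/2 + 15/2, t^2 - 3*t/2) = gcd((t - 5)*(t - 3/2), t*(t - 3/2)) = t - 3/2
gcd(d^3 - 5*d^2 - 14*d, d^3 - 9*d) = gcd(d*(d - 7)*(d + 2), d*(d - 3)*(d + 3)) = d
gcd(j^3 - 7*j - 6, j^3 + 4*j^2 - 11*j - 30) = j^2 - j - 6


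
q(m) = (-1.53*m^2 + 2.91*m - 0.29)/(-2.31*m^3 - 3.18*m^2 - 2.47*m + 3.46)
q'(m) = (2.91 - 3.06*m)/(-2.31*m^3 - 3.18*m^2 - 2.47*m + 3.46) + (-1.53*m^2 + 2.91*m - 0.29)*(6.93*m^2 + 6.36*m + 2.47)/(-2.31*m^3 - 3.18*m^2 - 2.47*m + 3.46)^2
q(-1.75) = -0.97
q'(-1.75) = -0.37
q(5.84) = 0.06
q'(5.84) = -0.00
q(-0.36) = -0.38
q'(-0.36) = 0.89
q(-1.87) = -0.92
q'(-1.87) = -0.41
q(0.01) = -0.08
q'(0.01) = 0.78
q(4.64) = 0.06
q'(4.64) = -0.00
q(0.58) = 1.74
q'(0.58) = 31.41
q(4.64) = 0.06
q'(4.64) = -0.00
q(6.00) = 0.06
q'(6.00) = -0.00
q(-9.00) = -0.10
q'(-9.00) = -0.02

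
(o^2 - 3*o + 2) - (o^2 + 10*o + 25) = -13*o - 23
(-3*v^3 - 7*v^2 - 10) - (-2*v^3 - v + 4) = -v^3 - 7*v^2 + v - 14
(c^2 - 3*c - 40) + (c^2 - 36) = 2*c^2 - 3*c - 76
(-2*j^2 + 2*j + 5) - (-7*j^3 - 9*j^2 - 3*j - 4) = 7*j^3 + 7*j^2 + 5*j + 9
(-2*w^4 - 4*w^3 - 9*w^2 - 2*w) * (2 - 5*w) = 10*w^5 + 16*w^4 + 37*w^3 - 8*w^2 - 4*w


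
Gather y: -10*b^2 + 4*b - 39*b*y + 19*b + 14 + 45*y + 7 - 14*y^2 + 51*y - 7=-10*b^2 + 23*b - 14*y^2 + y*(96 - 39*b) + 14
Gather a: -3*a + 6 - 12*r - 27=-3*a - 12*r - 21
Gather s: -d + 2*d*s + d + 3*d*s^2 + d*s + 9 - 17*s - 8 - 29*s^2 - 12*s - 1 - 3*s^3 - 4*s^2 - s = -3*s^3 + s^2*(3*d - 33) + s*(3*d - 30)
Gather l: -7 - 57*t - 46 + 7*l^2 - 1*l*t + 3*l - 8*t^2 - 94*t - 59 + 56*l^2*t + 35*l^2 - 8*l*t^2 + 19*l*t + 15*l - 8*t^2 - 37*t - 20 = l^2*(56*t + 42) + l*(-8*t^2 + 18*t + 18) - 16*t^2 - 188*t - 132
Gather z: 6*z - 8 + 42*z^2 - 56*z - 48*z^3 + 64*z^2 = -48*z^3 + 106*z^2 - 50*z - 8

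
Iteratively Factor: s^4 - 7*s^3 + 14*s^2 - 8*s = (s - 4)*(s^3 - 3*s^2 + 2*s) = (s - 4)*(s - 2)*(s^2 - s) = (s - 4)*(s - 2)*(s - 1)*(s)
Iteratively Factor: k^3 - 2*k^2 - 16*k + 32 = (k + 4)*(k^2 - 6*k + 8) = (k - 4)*(k + 4)*(k - 2)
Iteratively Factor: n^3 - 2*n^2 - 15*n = (n + 3)*(n^2 - 5*n) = (n - 5)*(n + 3)*(n)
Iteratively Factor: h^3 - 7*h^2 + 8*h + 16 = (h - 4)*(h^2 - 3*h - 4) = (h - 4)^2*(h + 1)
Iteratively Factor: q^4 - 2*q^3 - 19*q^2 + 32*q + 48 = (q - 3)*(q^3 + q^2 - 16*q - 16) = (q - 3)*(q + 4)*(q^2 - 3*q - 4) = (q - 3)*(q + 1)*(q + 4)*(q - 4)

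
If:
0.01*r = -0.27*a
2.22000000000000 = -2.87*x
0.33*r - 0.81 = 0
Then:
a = -0.09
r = 2.45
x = -0.77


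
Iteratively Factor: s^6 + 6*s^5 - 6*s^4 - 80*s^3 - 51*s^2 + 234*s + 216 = (s + 1)*(s^5 + 5*s^4 - 11*s^3 - 69*s^2 + 18*s + 216) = (s + 1)*(s + 4)*(s^4 + s^3 - 15*s^2 - 9*s + 54) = (s + 1)*(s + 3)*(s + 4)*(s^3 - 2*s^2 - 9*s + 18) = (s - 2)*(s + 1)*(s + 3)*(s + 4)*(s^2 - 9) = (s - 3)*(s - 2)*(s + 1)*(s + 3)*(s + 4)*(s + 3)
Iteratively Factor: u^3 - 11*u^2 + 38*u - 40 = (u - 2)*(u^2 - 9*u + 20) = (u - 5)*(u - 2)*(u - 4)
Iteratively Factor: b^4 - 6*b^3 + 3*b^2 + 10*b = (b)*(b^3 - 6*b^2 + 3*b + 10) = b*(b - 5)*(b^2 - b - 2) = b*(b - 5)*(b - 2)*(b + 1)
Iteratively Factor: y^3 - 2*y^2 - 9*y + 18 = (y - 2)*(y^2 - 9) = (y - 2)*(y + 3)*(y - 3)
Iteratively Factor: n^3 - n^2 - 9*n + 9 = (n - 3)*(n^2 + 2*n - 3) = (n - 3)*(n + 3)*(n - 1)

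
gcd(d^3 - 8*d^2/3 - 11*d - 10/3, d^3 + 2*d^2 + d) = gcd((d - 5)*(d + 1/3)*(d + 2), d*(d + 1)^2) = 1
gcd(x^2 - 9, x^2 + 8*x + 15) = x + 3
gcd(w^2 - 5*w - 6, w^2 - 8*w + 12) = w - 6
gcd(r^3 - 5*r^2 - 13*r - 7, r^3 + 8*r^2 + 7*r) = r + 1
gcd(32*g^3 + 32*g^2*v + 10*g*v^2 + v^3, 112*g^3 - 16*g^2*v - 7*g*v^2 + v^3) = 4*g + v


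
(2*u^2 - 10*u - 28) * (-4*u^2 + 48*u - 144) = -8*u^4 + 136*u^3 - 656*u^2 + 96*u + 4032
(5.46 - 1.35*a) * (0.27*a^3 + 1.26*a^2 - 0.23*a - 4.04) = -0.3645*a^4 - 0.2268*a^3 + 7.1901*a^2 + 4.1982*a - 22.0584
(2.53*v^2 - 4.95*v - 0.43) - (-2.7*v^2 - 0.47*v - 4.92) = 5.23*v^2 - 4.48*v + 4.49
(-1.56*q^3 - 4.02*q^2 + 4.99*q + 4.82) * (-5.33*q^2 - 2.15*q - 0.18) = 8.3148*q^5 + 24.7806*q^4 - 17.6729*q^3 - 35.6955*q^2 - 11.2612*q - 0.8676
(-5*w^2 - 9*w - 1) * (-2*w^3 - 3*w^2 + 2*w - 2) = 10*w^5 + 33*w^4 + 19*w^3 - 5*w^2 + 16*w + 2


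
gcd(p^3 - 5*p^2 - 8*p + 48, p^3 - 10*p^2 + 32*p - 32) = p^2 - 8*p + 16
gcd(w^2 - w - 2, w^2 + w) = w + 1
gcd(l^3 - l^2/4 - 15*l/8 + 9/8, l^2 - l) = l - 1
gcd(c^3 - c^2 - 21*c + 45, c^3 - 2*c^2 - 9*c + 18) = c - 3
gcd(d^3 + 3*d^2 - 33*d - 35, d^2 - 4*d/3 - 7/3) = d + 1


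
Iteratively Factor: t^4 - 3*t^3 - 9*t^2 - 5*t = (t)*(t^3 - 3*t^2 - 9*t - 5) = t*(t + 1)*(t^2 - 4*t - 5) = t*(t + 1)^2*(t - 5)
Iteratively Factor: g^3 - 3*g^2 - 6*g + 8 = (g + 2)*(g^2 - 5*g + 4) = (g - 4)*(g + 2)*(g - 1)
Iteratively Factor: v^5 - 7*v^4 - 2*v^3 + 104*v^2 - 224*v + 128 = (v + 4)*(v^4 - 11*v^3 + 42*v^2 - 64*v + 32) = (v - 1)*(v + 4)*(v^3 - 10*v^2 + 32*v - 32) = (v - 4)*(v - 1)*(v + 4)*(v^2 - 6*v + 8) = (v - 4)*(v - 2)*(v - 1)*(v + 4)*(v - 4)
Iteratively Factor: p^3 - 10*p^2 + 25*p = (p)*(p^2 - 10*p + 25) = p*(p - 5)*(p - 5)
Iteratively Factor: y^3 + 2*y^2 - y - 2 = (y + 2)*(y^2 - 1) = (y - 1)*(y + 2)*(y + 1)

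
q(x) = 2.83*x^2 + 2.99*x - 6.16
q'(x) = 5.66*x + 2.99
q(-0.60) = -6.94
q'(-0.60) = -0.41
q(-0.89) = -6.58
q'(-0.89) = -2.05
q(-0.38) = -6.89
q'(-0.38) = 0.84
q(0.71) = -2.61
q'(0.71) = 7.01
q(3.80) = 46.07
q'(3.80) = 24.50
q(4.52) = 65.17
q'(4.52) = 28.57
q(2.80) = 24.40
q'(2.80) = 18.84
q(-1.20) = -5.67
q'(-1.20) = -3.80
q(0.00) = -6.16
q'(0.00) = 2.99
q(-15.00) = 585.74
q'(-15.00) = -81.91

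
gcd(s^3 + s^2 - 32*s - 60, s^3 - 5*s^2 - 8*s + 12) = s^2 - 4*s - 12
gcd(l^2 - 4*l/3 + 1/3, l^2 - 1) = l - 1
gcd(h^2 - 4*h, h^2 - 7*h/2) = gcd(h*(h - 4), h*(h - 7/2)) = h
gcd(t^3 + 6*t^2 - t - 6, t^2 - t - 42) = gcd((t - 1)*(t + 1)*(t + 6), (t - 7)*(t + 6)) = t + 6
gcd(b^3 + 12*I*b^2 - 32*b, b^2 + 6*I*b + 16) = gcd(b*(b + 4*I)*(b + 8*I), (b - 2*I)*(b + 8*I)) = b + 8*I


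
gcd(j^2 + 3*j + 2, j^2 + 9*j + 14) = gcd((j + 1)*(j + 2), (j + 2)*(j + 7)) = j + 2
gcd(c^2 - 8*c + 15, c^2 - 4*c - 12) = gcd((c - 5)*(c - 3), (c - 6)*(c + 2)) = 1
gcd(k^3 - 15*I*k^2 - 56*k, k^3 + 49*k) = k^2 - 7*I*k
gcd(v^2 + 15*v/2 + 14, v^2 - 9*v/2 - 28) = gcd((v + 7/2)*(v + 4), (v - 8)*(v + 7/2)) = v + 7/2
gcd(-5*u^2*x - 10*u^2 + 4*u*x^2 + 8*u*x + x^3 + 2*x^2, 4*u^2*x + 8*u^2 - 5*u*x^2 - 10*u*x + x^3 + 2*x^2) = -u*x - 2*u + x^2 + 2*x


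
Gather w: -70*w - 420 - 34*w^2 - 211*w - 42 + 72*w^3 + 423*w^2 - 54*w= 72*w^3 + 389*w^2 - 335*w - 462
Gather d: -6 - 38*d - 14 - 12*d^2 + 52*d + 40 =-12*d^2 + 14*d + 20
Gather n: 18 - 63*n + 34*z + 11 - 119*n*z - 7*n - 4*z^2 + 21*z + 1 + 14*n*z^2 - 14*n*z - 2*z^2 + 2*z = n*(14*z^2 - 133*z - 70) - 6*z^2 + 57*z + 30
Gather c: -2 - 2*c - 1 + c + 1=-c - 2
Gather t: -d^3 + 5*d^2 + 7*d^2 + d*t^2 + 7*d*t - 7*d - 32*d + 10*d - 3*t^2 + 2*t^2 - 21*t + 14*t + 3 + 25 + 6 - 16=-d^3 + 12*d^2 - 29*d + t^2*(d - 1) + t*(7*d - 7) + 18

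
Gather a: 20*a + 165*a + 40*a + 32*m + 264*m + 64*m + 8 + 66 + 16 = 225*a + 360*m + 90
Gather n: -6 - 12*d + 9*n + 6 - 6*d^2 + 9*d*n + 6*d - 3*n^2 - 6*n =-6*d^2 - 6*d - 3*n^2 + n*(9*d + 3)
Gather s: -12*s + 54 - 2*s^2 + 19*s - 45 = -2*s^2 + 7*s + 9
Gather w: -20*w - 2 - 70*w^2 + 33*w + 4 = -70*w^2 + 13*w + 2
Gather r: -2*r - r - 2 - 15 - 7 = -3*r - 24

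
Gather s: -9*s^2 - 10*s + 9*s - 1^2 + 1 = -9*s^2 - s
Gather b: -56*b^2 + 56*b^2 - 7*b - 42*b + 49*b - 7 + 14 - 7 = 0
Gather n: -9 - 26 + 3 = -32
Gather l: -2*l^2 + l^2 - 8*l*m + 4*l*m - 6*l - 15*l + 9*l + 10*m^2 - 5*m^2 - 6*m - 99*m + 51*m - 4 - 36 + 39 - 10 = -l^2 + l*(-4*m - 12) + 5*m^2 - 54*m - 11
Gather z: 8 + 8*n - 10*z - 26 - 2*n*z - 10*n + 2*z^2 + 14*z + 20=-2*n + 2*z^2 + z*(4 - 2*n) + 2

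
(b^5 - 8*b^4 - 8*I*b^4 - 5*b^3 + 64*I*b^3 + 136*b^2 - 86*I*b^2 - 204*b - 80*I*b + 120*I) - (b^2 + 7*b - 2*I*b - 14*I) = b^5 - 8*b^4 - 8*I*b^4 - 5*b^3 + 64*I*b^3 + 135*b^2 - 86*I*b^2 - 211*b - 78*I*b + 134*I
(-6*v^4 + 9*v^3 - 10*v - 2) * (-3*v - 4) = 18*v^5 - 3*v^4 - 36*v^3 + 30*v^2 + 46*v + 8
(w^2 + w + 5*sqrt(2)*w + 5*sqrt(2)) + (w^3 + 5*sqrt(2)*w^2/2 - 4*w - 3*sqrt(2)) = w^3 + w^2 + 5*sqrt(2)*w^2/2 - 3*w + 5*sqrt(2)*w + 2*sqrt(2)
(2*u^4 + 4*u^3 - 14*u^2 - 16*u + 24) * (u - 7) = 2*u^5 - 10*u^4 - 42*u^3 + 82*u^2 + 136*u - 168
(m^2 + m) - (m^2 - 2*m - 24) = 3*m + 24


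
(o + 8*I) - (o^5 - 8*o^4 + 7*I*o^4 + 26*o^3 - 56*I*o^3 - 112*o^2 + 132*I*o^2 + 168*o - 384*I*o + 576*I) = -o^5 + 8*o^4 - 7*I*o^4 - 26*o^3 + 56*I*o^3 + 112*o^2 - 132*I*o^2 - 167*o + 384*I*o - 568*I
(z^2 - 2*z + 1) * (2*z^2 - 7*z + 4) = 2*z^4 - 11*z^3 + 20*z^2 - 15*z + 4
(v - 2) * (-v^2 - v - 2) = -v^3 + v^2 + 4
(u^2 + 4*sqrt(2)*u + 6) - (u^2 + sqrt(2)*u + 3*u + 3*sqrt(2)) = -3*u + 3*sqrt(2)*u - 3*sqrt(2) + 6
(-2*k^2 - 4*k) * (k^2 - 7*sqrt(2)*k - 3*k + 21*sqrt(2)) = -2*k^4 + 2*k^3 + 14*sqrt(2)*k^3 - 14*sqrt(2)*k^2 + 12*k^2 - 84*sqrt(2)*k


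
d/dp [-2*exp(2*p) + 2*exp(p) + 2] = (2 - 4*exp(p))*exp(p)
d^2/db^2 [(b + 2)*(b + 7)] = 2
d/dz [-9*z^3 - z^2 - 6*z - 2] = -27*z^2 - 2*z - 6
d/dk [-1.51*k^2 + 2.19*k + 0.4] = 2.19 - 3.02*k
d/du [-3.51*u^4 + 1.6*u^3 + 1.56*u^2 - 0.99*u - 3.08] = -14.04*u^3 + 4.8*u^2 + 3.12*u - 0.99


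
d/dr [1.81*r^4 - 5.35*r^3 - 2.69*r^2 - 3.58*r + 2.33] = 7.24*r^3 - 16.05*r^2 - 5.38*r - 3.58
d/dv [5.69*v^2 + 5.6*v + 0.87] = 11.38*v + 5.6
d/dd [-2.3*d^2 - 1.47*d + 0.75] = -4.6*d - 1.47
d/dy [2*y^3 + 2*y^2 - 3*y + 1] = 6*y^2 + 4*y - 3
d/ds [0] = 0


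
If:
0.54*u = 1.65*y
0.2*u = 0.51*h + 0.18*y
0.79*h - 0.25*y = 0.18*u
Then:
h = 0.00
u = 0.00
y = 0.00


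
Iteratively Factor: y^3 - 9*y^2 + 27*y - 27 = (y - 3)*(y^2 - 6*y + 9) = (y - 3)^2*(y - 3)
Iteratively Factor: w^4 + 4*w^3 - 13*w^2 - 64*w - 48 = (w + 4)*(w^3 - 13*w - 12) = (w + 1)*(w + 4)*(w^2 - w - 12) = (w - 4)*(w + 1)*(w + 4)*(w + 3)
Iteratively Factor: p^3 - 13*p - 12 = (p - 4)*(p^2 + 4*p + 3) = (p - 4)*(p + 3)*(p + 1)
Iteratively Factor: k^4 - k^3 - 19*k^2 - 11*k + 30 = (k - 1)*(k^3 - 19*k - 30) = (k - 1)*(k + 2)*(k^2 - 2*k - 15) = (k - 1)*(k + 2)*(k + 3)*(k - 5)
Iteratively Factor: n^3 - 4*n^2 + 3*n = (n - 3)*(n^2 - n) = (n - 3)*(n - 1)*(n)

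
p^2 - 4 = (p - 2)*(p + 2)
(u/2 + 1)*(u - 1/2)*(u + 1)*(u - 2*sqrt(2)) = u^4/2 - sqrt(2)*u^3 + 5*u^3/4 - 5*sqrt(2)*u^2/2 + u^2/4 - sqrt(2)*u/2 - u/2 + sqrt(2)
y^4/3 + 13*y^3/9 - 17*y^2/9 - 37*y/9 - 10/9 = (y/3 + 1/3)*(y - 2)*(y + 1/3)*(y + 5)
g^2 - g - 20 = (g - 5)*(g + 4)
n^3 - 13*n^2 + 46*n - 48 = (n - 8)*(n - 3)*(n - 2)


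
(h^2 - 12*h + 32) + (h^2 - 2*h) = 2*h^2 - 14*h + 32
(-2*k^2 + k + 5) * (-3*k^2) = 6*k^4 - 3*k^3 - 15*k^2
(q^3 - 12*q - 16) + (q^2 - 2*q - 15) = q^3 + q^2 - 14*q - 31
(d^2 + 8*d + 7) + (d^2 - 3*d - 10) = 2*d^2 + 5*d - 3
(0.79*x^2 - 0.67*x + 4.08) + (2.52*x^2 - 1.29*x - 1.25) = 3.31*x^2 - 1.96*x + 2.83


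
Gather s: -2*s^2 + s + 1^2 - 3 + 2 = -2*s^2 + s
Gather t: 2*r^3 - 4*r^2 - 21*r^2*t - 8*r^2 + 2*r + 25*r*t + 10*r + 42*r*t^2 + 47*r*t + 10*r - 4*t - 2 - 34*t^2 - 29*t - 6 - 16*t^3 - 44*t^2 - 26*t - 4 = 2*r^3 - 12*r^2 + 22*r - 16*t^3 + t^2*(42*r - 78) + t*(-21*r^2 + 72*r - 59) - 12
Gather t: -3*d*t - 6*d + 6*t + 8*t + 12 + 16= -6*d + t*(14 - 3*d) + 28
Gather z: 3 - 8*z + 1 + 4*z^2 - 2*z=4*z^2 - 10*z + 4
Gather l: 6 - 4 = 2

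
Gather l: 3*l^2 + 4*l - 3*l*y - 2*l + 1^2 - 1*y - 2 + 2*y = 3*l^2 + l*(2 - 3*y) + y - 1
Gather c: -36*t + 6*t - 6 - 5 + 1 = -30*t - 10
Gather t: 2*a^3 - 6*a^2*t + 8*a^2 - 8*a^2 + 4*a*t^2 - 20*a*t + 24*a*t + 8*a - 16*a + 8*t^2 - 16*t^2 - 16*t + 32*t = 2*a^3 - 8*a + t^2*(4*a - 8) + t*(-6*a^2 + 4*a + 16)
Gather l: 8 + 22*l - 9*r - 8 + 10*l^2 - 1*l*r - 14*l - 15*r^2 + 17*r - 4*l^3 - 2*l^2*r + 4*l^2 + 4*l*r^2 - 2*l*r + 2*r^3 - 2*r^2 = -4*l^3 + l^2*(14 - 2*r) + l*(4*r^2 - 3*r + 8) + 2*r^3 - 17*r^2 + 8*r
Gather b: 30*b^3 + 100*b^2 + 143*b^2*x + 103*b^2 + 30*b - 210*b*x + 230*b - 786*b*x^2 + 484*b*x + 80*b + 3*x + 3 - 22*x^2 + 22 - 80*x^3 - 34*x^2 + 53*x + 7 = 30*b^3 + b^2*(143*x + 203) + b*(-786*x^2 + 274*x + 340) - 80*x^3 - 56*x^2 + 56*x + 32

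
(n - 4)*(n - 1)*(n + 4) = n^3 - n^2 - 16*n + 16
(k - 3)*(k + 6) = k^2 + 3*k - 18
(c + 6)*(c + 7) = c^2 + 13*c + 42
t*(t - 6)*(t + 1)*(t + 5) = t^4 - 31*t^2 - 30*t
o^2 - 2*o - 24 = (o - 6)*(o + 4)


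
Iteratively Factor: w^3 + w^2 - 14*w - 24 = (w + 3)*(w^2 - 2*w - 8) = (w + 2)*(w + 3)*(w - 4)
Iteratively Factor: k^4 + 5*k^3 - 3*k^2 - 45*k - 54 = (k + 3)*(k^3 + 2*k^2 - 9*k - 18) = (k + 3)^2*(k^2 - k - 6) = (k - 3)*(k + 3)^2*(k + 2)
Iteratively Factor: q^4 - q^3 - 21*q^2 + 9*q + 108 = (q + 3)*(q^3 - 4*q^2 - 9*q + 36) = (q - 3)*(q + 3)*(q^2 - q - 12) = (q - 3)*(q + 3)^2*(q - 4)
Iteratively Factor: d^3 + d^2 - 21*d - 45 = (d + 3)*(d^2 - 2*d - 15) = (d - 5)*(d + 3)*(d + 3)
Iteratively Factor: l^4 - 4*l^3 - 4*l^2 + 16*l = (l)*(l^3 - 4*l^2 - 4*l + 16) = l*(l + 2)*(l^2 - 6*l + 8) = l*(l - 2)*(l + 2)*(l - 4)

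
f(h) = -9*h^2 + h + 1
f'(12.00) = -215.00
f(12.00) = -1283.00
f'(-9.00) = 163.00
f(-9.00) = -737.00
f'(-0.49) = 9.82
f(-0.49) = -1.65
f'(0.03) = 0.46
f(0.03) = 1.02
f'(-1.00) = 19.00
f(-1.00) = -9.00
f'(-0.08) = 2.44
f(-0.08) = 0.86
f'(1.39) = -24.02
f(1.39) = -15.00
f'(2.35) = -41.30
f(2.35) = -46.35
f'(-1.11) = 20.98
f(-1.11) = -11.20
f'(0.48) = -7.64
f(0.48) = -0.59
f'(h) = 1 - 18*h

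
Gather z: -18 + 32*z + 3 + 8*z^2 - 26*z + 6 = 8*z^2 + 6*z - 9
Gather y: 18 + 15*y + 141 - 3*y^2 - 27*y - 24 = -3*y^2 - 12*y + 135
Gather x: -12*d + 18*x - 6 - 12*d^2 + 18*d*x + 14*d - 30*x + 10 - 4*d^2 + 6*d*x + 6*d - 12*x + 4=-16*d^2 + 8*d + x*(24*d - 24) + 8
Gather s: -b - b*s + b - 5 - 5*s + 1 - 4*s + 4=s*(-b - 9)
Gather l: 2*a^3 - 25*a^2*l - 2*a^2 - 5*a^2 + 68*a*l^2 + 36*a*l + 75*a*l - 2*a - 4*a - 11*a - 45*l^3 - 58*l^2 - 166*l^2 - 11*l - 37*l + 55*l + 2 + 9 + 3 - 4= 2*a^3 - 7*a^2 - 17*a - 45*l^3 + l^2*(68*a - 224) + l*(-25*a^2 + 111*a + 7) + 10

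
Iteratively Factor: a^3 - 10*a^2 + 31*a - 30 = (a - 3)*(a^2 - 7*a + 10) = (a - 5)*(a - 3)*(a - 2)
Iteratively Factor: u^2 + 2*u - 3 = (u + 3)*(u - 1)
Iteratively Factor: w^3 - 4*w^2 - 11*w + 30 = (w - 5)*(w^2 + w - 6) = (w - 5)*(w - 2)*(w + 3)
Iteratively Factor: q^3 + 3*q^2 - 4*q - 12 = (q + 3)*(q^2 - 4) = (q + 2)*(q + 3)*(q - 2)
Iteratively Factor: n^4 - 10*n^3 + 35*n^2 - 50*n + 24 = (n - 3)*(n^3 - 7*n^2 + 14*n - 8) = (n - 3)*(n - 1)*(n^2 - 6*n + 8) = (n - 4)*(n - 3)*(n - 1)*(n - 2)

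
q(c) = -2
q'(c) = 0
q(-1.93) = -2.00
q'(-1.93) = 0.00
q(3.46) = -2.00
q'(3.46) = 0.00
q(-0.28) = -2.00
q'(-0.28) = 0.00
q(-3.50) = -2.00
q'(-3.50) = 0.00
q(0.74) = -2.00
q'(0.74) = 0.00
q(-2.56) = -2.00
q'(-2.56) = 0.00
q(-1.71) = -2.00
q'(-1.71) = 0.00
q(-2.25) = -2.00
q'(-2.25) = 0.00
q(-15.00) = -2.00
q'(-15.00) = 0.00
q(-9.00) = -2.00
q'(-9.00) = 0.00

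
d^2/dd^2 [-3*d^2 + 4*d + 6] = -6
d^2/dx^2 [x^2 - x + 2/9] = 2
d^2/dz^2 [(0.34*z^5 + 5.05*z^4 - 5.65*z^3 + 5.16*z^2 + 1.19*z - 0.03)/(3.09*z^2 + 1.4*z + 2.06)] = (19.478124*z^7 + 119.96925*z^6 + 178.030848*z^5 + 281.67642*z^4 + 289.744858*z^3 - 39.396882*z^2 - 190.085676*z + 37.194356)/(29.503629*z^6 + 40.10202*z^5 + 77.176458*z^4 + 56.21336*z^3 + 51.450972*z^2 + 17.82312*z + 8.741816)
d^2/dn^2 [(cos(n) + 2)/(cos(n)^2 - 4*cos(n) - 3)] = (9*sin(n)^4*cos(n) + 12*sin(n)^4 - 56*sin(n)^2 + 17*cos(n)/2 - cos(5*n)/2 - 8)/(sin(n)^2 + 4*cos(n) + 2)^3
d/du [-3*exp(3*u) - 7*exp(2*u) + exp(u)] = (-9*exp(2*u) - 14*exp(u) + 1)*exp(u)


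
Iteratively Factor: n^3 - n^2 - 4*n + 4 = (n + 2)*(n^2 - 3*n + 2) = (n - 2)*(n + 2)*(n - 1)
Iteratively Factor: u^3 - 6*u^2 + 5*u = (u - 5)*(u^2 - u) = u*(u - 5)*(u - 1)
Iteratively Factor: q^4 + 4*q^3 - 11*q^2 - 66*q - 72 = (q + 3)*(q^3 + q^2 - 14*q - 24) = (q + 3)^2*(q^2 - 2*q - 8) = (q - 4)*(q + 3)^2*(q + 2)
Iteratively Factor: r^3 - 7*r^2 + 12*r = (r - 3)*(r^2 - 4*r) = r*(r - 3)*(r - 4)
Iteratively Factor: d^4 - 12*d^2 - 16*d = (d)*(d^3 - 12*d - 16) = d*(d + 2)*(d^2 - 2*d - 8) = d*(d - 4)*(d + 2)*(d + 2)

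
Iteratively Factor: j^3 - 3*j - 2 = (j + 1)*(j^2 - j - 2) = (j - 2)*(j + 1)*(j + 1)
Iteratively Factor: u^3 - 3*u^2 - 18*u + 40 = (u + 4)*(u^2 - 7*u + 10) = (u - 5)*(u + 4)*(u - 2)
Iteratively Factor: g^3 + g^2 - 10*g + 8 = (g - 2)*(g^2 + 3*g - 4) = (g - 2)*(g + 4)*(g - 1)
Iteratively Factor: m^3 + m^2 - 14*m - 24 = (m + 2)*(m^2 - m - 12) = (m - 4)*(m + 2)*(m + 3)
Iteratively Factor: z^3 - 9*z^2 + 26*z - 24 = (z - 2)*(z^2 - 7*z + 12) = (z - 3)*(z - 2)*(z - 4)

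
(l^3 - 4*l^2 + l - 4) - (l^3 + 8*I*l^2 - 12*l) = -4*l^2 - 8*I*l^2 + 13*l - 4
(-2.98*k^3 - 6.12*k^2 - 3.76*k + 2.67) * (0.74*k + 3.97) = -2.2052*k^4 - 16.3594*k^3 - 27.0788*k^2 - 12.9514*k + 10.5999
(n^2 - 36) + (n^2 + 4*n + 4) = 2*n^2 + 4*n - 32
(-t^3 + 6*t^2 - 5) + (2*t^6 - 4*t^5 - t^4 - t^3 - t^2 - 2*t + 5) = 2*t^6 - 4*t^5 - t^4 - 2*t^3 + 5*t^2 - 2*t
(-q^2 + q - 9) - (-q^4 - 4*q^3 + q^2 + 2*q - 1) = q^4 + 4*q^3 - 2*q^2 - q - 8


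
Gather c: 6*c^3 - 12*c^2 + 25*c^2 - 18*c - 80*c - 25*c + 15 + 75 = 6*c^3 + 13*c^2 - 123*c + 90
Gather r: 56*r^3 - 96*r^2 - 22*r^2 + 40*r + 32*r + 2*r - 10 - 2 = 56*r^3 - 118*r^2 + 74*r - 12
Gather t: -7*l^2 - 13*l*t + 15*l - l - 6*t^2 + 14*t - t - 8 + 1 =-7*l^2 + 14*l - 6*t^2 + t*(13 - 13*l) - 7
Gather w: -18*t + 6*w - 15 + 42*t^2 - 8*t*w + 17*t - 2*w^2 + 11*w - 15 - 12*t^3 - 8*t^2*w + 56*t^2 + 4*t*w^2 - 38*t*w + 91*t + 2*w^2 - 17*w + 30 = -12*t^3 + 98*t^2 + 4*t*w^2 + 90*t + w*(-8*t^2 - 46*t)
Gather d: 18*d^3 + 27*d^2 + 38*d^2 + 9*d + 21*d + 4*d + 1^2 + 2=18*d^3 + 65*d^2 + 34*d + 3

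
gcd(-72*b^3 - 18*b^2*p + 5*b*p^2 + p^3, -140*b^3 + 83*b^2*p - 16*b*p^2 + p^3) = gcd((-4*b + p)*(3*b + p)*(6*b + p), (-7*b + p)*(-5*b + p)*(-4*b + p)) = -4*b + p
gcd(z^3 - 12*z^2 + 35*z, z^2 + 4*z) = z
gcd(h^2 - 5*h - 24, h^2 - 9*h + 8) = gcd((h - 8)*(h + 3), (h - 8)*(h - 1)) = h - 8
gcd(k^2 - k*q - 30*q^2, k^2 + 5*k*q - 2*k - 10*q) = k + 5*q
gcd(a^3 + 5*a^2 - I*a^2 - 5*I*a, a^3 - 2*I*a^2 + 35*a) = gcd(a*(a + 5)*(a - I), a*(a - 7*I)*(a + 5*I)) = a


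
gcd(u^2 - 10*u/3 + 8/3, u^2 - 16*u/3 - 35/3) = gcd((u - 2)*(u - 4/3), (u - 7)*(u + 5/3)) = 1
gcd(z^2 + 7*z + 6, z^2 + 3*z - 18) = z + 6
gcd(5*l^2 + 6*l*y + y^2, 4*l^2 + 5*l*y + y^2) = l + y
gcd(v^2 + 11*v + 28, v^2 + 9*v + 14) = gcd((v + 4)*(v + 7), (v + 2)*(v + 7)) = v + 7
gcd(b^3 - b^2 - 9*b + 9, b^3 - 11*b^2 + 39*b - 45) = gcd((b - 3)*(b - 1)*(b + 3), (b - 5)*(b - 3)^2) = b - 3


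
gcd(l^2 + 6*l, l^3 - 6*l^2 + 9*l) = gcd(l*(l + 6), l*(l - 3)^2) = l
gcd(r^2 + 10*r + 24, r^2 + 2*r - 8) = r + 4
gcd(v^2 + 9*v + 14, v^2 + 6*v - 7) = v + 7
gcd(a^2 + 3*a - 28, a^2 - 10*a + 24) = a - 4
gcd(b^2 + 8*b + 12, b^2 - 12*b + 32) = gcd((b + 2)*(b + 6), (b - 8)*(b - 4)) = 1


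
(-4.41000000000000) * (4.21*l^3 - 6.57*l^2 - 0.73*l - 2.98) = -18.5661*l^3 + 28.9737*l^2 + 3.2193*l + 13.1418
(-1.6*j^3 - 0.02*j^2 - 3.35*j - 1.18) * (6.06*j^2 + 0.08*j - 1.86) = -9.696*j^5 - 0.2492*j^4 - 17.3266*j^3 - 7.3816*j^2 + 6.1366*j + 2.1948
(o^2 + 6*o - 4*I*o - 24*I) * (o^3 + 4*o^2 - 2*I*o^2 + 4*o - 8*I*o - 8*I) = o^5 + 10*o^4 - 6*I*o^4 + 20*o^3 - 60*I*o^3 - 56*o^2 - 168*I*o^2 - 224*o - 144*I*o - 192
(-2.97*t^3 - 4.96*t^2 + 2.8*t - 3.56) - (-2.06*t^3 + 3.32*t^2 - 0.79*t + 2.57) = -0.91*t^3 - 8.28*t^2 + 3.59*t - 6.13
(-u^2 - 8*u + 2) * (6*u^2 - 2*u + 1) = -6*u^4 - 46*u^3 + 27*u^2 - 12*u + 2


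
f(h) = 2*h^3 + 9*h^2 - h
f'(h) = 6*h^2 + 18*h - 1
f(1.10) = 12.45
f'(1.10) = 26.06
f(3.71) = 222.30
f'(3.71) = 148.36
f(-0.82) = 5.77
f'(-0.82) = -11.73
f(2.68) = 100.46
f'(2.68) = 90.33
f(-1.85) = 19.99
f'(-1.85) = -13.76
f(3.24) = 159.26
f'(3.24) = 120.31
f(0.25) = 0.34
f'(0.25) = 3.88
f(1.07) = 11.68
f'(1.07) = 25.13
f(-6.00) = -102.00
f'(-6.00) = 107.00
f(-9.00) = -720.00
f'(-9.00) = 323.00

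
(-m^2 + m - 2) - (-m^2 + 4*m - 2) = -3*m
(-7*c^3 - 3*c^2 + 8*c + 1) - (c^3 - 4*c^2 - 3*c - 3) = -8*c^3 + c^2 + 11*c + 4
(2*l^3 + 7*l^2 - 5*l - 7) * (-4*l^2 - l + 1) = -8*l^5 - 30*l^4 + 15*l^3 + 40*l^2 + 2*l - 7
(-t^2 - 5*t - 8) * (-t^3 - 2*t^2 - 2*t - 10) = t^5 + 7*t^4 + 20*t^3 + 36*t^2 + 66*t + 80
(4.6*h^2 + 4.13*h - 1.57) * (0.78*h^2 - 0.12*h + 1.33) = 3.588*h^4 + 2.6694*h^3 + 4.3978*h^2 + 5.6813*h - 2.0881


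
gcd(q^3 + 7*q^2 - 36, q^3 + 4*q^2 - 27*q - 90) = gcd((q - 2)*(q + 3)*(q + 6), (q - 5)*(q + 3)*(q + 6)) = q^2 + 9*q + 18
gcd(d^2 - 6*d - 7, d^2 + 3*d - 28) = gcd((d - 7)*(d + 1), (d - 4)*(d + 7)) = 1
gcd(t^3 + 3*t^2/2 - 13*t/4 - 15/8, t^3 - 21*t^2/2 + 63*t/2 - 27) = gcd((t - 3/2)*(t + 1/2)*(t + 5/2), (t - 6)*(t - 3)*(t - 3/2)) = t - 3/2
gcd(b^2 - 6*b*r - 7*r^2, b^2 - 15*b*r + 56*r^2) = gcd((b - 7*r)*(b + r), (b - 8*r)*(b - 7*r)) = -b + 7*r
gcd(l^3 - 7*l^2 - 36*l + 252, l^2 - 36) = l^2 - 36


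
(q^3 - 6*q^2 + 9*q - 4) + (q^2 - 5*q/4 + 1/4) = q^3 - 5*q^2 + 31*q/4 - 15/4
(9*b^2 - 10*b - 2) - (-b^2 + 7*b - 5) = 10*b^2 - 17*b + 3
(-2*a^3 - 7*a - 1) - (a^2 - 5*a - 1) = -2*a^3 - a^2 - 2*a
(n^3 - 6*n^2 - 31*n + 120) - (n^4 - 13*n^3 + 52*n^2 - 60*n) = -n^4 + 14*n^3 - 58*n^2 + 29*n + 120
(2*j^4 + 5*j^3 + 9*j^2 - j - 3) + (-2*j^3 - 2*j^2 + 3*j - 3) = 2*j^4 + 3*j^3 + 7*j^2 + 2*j - 6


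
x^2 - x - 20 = (x - 5)*(x + 4)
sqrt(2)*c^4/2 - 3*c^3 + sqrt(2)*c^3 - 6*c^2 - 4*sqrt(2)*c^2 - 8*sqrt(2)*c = c*(c + 2)*(c - 4*sqrt(2))*(sqrt(2)*c/2 + 1)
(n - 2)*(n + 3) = n^2 + n - 6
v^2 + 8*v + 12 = (v + 2)*(v + 6)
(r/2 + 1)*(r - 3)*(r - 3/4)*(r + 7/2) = r^4/2 + 7*r^3/8 - 91*r^2/16 - 111*r/16 + 63/8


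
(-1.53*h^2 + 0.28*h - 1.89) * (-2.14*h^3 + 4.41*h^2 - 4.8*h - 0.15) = 3.2742*h^5 - 7.3465*h^4 + 12.6234*h^3 - 9.4494*h^2 + 9.03*h + 0.2835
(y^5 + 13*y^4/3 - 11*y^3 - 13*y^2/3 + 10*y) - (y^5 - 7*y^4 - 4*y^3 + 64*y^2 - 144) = 34*y^4/3 - 7*y^3 - 205*y^2/3 + 10*y + 144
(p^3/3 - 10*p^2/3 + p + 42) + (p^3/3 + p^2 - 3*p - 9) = 2*p^3/3 - 7*p^2/3 - 2*p + 33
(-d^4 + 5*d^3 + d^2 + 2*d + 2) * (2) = -2*d^4 + 10*d^3 + 2*d^2 + 4*d + 4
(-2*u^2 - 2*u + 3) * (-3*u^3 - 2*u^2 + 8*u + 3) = 6*u^5 + 10*u^4 - 21*u^3 - 28*u^2 + 18*u + 9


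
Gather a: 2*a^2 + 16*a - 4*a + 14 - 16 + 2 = 2*a^2 + 12*a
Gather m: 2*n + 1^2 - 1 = 2*n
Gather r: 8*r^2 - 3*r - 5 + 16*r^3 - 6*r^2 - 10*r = 16*r^3 + 2*r^2 - 13*r - 5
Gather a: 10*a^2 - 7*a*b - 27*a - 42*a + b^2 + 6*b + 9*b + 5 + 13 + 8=10*a^2 + a*(-7*b - 69) + b^2 + 15*b + 26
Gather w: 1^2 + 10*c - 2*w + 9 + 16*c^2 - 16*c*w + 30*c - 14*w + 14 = 16*c^2 + 40*c + w*(-16*c - 16) + 24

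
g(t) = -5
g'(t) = 0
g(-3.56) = -5.00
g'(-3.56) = 0.00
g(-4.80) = -5.00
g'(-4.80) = 0.00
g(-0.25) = -5.00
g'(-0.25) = 0.00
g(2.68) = -5.00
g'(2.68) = 0.00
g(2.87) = -5.00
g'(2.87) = 0.00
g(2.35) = -5.00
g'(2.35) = 0.00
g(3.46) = -5.00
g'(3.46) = 0.00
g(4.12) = -5.00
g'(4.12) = 0.00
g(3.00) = -5.00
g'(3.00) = 0.00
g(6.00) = -5.00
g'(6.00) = 0.00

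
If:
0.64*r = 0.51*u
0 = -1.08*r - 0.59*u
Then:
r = 0.00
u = 0.00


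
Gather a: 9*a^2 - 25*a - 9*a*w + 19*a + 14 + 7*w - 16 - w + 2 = 9*a^2 + a*(-9*w - 6) + 6*w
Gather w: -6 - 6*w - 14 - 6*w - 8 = -12*w - 28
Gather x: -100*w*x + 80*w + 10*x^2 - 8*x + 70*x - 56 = 80*w + 10*x^2 + x*(62 - 100*w) - 56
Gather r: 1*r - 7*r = -6*r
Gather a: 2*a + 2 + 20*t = 2*a + 20*t + 2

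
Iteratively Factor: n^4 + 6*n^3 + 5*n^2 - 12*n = (n + 4)*(n^3 + 2*n^2 - 3*n) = (n + 3)*(n + 4)*(n^2 - n) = (n - 1)*(n + 3)*(n + 4)*(n)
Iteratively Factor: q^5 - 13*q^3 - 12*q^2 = (q + 1)*(q^4 - q^3 - 12*q^2) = (q - 4)*(q + 1)*(q^3 + 3*q^2) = q*(q - 4)*(q + 1)*(q^2 + 3*q) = q^2*(q - 4)*(q + 1)*(q + 3)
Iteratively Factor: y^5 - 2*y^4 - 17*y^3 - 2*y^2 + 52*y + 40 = (y + 2)*(y^4 - 4*y^3 - 9*y^2 + 16*y + 20) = (y - 2)*(y + 2)*(y^3 - 2*y^2 - 13*y - 10) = (y - 2)*(y + 1)*(y + 2)*(y^2 - 3*y - 10) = (y - 5)*(y - 2)*(y + 1)*(y + 2)*(y + 2)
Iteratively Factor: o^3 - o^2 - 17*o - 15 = (o + 1)*(o^2 - 2*o - 15) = (o + 1)*(o + 3)*(o - 5)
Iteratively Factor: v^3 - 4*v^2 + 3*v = (v)*(v^2 - 4*v + 3) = v*(v - 3)*(v - 1)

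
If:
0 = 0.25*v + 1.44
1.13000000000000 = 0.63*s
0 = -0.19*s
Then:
No Solution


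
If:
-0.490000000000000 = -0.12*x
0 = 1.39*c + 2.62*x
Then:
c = -7.70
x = 4.08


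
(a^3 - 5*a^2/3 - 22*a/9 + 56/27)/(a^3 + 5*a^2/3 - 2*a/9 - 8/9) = (a - 7/3)/(a + 1)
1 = 1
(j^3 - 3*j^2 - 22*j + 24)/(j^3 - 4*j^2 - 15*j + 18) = (j + 4)/(j + 3)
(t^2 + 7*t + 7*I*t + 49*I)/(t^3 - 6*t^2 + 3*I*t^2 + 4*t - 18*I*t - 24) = (t^2 + t*(7 + 7*I) + 49*I)/(t^3 + t^2*(-6 + 3*I) + t*(4 - 18*I) - 24)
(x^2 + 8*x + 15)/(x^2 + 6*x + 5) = (x + 3)/(x + 1)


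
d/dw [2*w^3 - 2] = 6*w^2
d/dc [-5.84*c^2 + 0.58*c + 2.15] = 0.58 - 11.68*c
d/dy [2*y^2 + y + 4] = 4*y + 1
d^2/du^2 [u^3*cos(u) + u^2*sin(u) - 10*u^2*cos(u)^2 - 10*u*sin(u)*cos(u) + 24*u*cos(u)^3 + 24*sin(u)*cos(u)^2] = -u^3*cos(u) - 7*u^2*sin(u) + 20*u^2*cos(2*u) + 60*u*sin(2*u) - 8*u*cos(u) - 54*u*cos(3*u) - 40*sin(u) - 90*sin(3*u) - 30*cos(2*u) - 10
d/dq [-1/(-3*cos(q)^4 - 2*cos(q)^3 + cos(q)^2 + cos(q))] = (12*cos(q)^3 + 6*cos(q)^2 - 2*cos(q) - 1)*sin(q)/((3*cos(q)^3 + 2*cos(q)^2 - cos(q) - 1)^2*cos(q)^2)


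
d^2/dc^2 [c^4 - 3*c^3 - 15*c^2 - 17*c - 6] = 12*c^2 - 18*c - 30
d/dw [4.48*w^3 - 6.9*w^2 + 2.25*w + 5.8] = 13.44*w^2 - 13.8*w + 2.25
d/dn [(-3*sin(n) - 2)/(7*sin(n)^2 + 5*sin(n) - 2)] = (21*sin(n)^2 + 28*sin(n) + 16)*cos(n)/((sin(n) + 1)^2*(7*sin(n) - 2)^2)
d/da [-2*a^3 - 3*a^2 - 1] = 6*a*(-a - 1)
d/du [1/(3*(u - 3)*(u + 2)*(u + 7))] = (-(u - 3)*(u + 2) - (u - 3)*(u + 7) - (u + 2)*(u + 7))/(3*(u - 3)^2*(u + 2)^2*(u + 7)^2)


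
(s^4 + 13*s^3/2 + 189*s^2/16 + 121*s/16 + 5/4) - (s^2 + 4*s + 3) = s^4 + 13*s^3/2 + 173*s^2/16 + 57*s/16 - 7/4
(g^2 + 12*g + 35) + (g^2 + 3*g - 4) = 2*g^2 + 15*g + 31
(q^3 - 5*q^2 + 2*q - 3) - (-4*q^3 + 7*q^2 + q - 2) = 5*q^3 - 12*q^2 + q - 1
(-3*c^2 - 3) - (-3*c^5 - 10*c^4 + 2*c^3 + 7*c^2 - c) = 3*c^5 + 10*c^4 - 2*c^3 - 10*c^2 + c - 3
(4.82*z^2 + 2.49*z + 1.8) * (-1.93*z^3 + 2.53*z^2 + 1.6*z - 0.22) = -9.3026*z^5 + 7.3889*z^4 + 10.5377*z^3 + 7.4776*z^2 + 2.3322*z - 0.396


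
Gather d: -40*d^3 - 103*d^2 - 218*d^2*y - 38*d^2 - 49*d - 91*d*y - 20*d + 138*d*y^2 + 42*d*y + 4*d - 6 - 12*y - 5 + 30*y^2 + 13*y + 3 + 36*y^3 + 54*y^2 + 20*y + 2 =-40*d^3 + d^2*(-218*y - 141) + d*(138*y^2 - 49*y - 65) + 36*y^3 + 84*y^2 + 21*y - 6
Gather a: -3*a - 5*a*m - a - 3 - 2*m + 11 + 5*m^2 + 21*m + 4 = a*(-5*m - 4) + 5*m^2 + 19*m + 12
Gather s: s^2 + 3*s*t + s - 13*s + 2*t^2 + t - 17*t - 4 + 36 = s^2 + s*(3*t - 12) + 2*t^2 - 16*t + 32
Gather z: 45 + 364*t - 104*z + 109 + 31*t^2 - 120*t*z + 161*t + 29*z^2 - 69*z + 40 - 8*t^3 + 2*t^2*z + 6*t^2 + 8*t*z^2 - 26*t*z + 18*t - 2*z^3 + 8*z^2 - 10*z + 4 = -8*t^3 + 37*t^2 + 543*t - 2*z^3 + z^2*(8*t + 37) + z*(2*t^2 - 146*t - 183) + 198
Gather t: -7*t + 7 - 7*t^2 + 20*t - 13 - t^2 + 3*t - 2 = -8*t^2 + 16*t - 8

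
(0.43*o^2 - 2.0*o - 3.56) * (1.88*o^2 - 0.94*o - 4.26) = 0.8084*o^4 - 4.1642*o^3 - 6.6446*o^2 + 11.8664*o + 15.1656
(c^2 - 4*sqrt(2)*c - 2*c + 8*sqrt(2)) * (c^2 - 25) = c^4 - 4*sqrt(2)*c^3 - 2*c^3 - 25*c^2 + 8*sqrt(2)*c^2 + 50*c + 100*sqrt(2)*c - 200*sqrt(2)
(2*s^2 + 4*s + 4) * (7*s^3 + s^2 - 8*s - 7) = 14*s^5 + 30*s^4 + 16*s^3 - 42*s^2 - 60*s - 28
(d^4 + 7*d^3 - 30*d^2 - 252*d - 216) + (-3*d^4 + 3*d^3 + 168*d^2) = -2*d^4 + 10*d^3 + 138*d^2 - 252*d - 216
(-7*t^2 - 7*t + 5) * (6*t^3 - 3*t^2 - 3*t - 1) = -42*t^5 - 21*t^4 + 72*t^3 + 13*t^2 - 8*t - 5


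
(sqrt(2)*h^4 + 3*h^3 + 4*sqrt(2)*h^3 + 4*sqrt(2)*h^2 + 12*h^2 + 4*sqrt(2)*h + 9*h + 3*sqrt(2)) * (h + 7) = sqrt(2)*h^5 + 3*h^4 + 11*sqrt(2)*h^4 + 33*h^3 + 32*sqrt(2)*h^3 + 32*sqrt(2)*h^2 + 93*h^2 + 31*sqrt(2)*h + 63*h + 21*sqrt(2)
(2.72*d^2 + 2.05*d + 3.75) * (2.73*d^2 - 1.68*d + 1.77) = 7.4256*d^4 + 1.0269*d^3 + 11.6079*d^2 - 2.6715*d + 6.6375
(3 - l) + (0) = 3 - l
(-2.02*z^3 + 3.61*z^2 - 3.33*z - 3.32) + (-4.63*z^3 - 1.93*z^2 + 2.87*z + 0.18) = -6.65*z^3 + 1.68*z^2 - 0.46*z - 3.14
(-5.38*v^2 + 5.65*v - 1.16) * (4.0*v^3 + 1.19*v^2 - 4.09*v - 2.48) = -21.52*v^5 + 16.1978*v^4 + 24.0877*v^3 - 11.1465*v^2 - 9.2676*v + 2.8768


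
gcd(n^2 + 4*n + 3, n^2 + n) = n + 1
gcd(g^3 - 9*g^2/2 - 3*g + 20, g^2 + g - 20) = g - 4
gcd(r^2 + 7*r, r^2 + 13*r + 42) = r + 7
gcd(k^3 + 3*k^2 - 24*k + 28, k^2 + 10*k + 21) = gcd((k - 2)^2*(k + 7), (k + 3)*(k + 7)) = k + 7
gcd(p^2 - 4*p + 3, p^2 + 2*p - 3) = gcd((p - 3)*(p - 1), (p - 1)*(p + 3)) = p - 1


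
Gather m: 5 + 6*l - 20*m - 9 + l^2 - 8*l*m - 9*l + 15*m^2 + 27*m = l^2 - 3*l + 15*m^2 + m*(7 - 8*l) - 4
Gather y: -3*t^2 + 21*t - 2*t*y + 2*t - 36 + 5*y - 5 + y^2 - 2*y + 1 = -3*t^2 + 23*t + y^2 + y*(3 - 2*t) - 40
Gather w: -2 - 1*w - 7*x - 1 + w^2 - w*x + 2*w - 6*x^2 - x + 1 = w^2 + w*(1 - x) - 6*x^2 - 8*x - 2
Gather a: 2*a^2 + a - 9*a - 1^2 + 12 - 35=2*a^2 - 8*a - 24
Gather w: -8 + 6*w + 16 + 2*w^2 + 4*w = 2*w^2 + 10*w + 8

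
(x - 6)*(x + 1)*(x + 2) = x^3 - 3*x^2 - 16*x - 12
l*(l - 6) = l^2 - 6*l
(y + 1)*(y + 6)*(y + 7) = y^3 + 14*y^2 + 55*y + 42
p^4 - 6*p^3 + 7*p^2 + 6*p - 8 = (p - 4)*(p - 2)*(p - 1)*(p + 1)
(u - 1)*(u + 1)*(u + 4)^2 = u^4 + 8*u^3 + 15*u^2 - 8*u - 16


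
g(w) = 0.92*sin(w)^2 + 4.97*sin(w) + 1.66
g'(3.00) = -5.18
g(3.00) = 2.38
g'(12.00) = 3.36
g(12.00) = -0.74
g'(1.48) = 0.62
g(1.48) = 7.52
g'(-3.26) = -5.15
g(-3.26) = 2.26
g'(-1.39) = 0.57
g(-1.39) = -2.34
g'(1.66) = -0.61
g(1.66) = 7.52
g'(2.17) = -3.66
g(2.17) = 6.39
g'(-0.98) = 1.92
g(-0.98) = -1.83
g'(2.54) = -4.96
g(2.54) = 4.77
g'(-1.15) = 1.34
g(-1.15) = -2.11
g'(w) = 1.84*sin(w)*cos(w) + 4.97*cos(w) = (1.84*sin(w) + 4.97)*cos(w)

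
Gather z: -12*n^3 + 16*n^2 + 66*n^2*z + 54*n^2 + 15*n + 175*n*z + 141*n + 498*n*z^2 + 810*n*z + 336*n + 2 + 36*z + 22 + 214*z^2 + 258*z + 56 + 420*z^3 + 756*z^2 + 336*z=-12*n^3 + 70*n^2 + 492*n + 420*z^3 + z^2*(498*n + 970) + z*(66*n^2 + 985*n + 630) + 80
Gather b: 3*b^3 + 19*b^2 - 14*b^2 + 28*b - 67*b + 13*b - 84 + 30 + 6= 3*b^3 + 5*b^2 - 26*b - 48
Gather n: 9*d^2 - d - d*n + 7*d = 9*d^2 - d*n + 6*d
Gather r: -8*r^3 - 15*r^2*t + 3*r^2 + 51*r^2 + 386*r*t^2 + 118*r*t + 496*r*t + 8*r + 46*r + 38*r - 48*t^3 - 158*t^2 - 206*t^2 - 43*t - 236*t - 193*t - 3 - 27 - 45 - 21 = -8*r^3 + r^2*(54 - 15*t) + r*(386*t^2 + 614*t + 92) - 48*t^3 - 364*t^2 - 472*t - 96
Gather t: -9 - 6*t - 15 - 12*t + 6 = -18*t - 18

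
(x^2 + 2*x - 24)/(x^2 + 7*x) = (x^2 + 2*x - 24)/(x*(x + 7))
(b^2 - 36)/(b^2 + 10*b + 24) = (b - 6)/(b + 4)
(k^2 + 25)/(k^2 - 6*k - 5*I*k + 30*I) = (k + 5*I)/(k - 6)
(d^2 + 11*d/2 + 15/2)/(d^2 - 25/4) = 2*(d + 3)/(2*d - 5)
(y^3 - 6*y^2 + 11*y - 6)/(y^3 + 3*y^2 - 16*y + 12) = (y - 3)/(y + 6)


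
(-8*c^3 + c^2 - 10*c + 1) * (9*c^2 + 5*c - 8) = -72*c^5 - 31*c^4 - 21*c^3 - 49*c^2 + 85*c - 8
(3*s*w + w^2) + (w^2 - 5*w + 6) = 3*s*w + 2*w^2 - 5*w + 6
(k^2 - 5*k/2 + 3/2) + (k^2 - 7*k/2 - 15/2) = 2*k^2 - 6*k - 6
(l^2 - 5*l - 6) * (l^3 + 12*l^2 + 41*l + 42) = l^5 + 7*l^4 - 25*l^3 - 235*l^2 - 456*l - 252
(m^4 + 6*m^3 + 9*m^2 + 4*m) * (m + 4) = m^5 + 10*m^4 + 33*m^3 + 40*m^2 + 16*m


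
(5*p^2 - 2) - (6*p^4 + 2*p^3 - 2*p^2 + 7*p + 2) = -6*p^4 - 2*p^3 + 7*p^2 - 7*p - 4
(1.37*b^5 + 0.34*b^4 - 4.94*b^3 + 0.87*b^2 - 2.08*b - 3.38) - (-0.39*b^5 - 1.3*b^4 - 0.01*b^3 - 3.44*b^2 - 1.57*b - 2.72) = 1.76*b^5 + 1.64*b^4 - 4.93*b^3 + 4.31*b^2 - 0.51*b - 0.66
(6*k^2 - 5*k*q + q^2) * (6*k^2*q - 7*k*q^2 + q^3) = 36*k^4*q - 72*k^3*q^2 + 47*k^2*q^3 - 12*k*q^4 + q^5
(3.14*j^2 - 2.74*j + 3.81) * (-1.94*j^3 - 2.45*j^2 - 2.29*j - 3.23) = -6.0916*j^5 - 2.3774*j^4 - 7.869*j^3 - 13.2021*j^2 + 0.125300000000001*j - 12.3063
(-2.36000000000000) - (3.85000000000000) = -6.21000000000000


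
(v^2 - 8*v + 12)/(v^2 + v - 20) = (v^2 - 8*v + 12)/(v^2 + v - 20)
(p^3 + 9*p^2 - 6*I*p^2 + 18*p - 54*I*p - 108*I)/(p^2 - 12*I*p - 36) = (p^2 + 9*p + 18)/(p - 6*I)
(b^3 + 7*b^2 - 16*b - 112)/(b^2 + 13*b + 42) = (b^2 - 16)/(b + 6)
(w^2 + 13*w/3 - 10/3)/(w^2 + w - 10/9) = 3*(w + 5)/(3*w + 5)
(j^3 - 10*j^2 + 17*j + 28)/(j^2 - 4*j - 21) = (j^2 - 3*j - 4)/(j + 3)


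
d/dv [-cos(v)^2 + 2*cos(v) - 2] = 2*(cos(v) - 1)*sin(v)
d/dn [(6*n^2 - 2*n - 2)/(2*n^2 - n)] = 2*(-n^2 + 4*n - 1)/(n^2*(4*n^2 - 4*n + 1))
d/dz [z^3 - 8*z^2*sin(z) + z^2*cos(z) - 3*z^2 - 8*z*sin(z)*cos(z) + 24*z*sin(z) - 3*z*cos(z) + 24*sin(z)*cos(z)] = -z^2*sin(z) - 8*z^2*cos(z) + 3*z^2 - 13*z*sin(z) + 26*z*cos(z) - 8*z*cos(2*z) - 6*z + 24*sin(z) - 4*sin(2*z) - 3*cos(z) + 24*cos(2*z)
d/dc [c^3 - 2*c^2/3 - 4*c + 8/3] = 3*c^2 - 4*c/3 - 4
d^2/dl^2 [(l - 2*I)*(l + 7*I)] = 2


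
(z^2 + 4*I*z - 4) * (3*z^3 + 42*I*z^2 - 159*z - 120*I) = 3*z^5 + 54*I*z^4 - 339*z^3 - 924*I*z^2 + 1116*z + 480*I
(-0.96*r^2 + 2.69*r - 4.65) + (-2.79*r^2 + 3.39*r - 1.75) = -3.75*r^2 + 6.08*r - 6.4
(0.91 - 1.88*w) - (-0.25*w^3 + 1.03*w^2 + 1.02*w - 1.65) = 0.25*w^3 - 1.03*w^2 - 2.9*w + 2.56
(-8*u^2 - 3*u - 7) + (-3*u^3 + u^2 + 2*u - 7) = -3*u^3 - 7*u^2 - u - 14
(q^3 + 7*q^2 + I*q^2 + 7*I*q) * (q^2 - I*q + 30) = q^5 + 7*q^4 + 31*q^3 + 217*q^2 + 30*I*q^2 + 210*I*q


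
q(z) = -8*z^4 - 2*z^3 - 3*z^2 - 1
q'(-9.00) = 22896.00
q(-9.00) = -51274.00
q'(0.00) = 0.00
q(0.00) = -1.00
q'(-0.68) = 11.37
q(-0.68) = -3.47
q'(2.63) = -639.41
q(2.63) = -440.88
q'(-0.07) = 0.40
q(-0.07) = -1.01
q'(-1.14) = 46.45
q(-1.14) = -15.45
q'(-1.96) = 229.66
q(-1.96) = -115.53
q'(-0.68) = 11.37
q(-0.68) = -3.47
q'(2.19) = -378.03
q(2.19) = -220.42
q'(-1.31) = 69.50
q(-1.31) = -25.21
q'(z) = -32*z^3 - 6*z^2 - 6*z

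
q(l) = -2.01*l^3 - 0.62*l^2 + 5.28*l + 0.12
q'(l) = -6.03*l^2 - 1.24*l + 5.28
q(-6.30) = 444.84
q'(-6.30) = -226.24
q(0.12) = 0.74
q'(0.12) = 5.04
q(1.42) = 0.61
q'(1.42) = -8.64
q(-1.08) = -3.77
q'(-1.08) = -0.41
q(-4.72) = 172.75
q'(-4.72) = -123.21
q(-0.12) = -0.52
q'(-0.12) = 5.34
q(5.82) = -386.40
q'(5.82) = -206.19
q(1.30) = 1.52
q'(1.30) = -6.52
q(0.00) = 0.12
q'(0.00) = 5.28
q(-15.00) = 6565.17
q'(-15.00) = -1332.87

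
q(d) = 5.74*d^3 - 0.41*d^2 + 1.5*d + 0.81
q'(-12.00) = 2491.02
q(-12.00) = -9994.95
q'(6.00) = 616.50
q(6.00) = 1234.89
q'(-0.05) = 1.58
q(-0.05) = 0.73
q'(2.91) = 144.93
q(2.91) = 143.15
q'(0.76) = 10.82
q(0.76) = 4.23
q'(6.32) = 684.13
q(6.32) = 1442.90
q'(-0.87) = 15.25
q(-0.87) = -4.59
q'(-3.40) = 203.35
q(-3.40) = -234.63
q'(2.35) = 94.67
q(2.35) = 76.56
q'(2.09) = 75.00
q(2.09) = 54.56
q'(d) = 17.22*d^2 - 0.82*d + 1.5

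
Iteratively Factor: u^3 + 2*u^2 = (u)*(u^2 + 2*u) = u^2*(u + 2)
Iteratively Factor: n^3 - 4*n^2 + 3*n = (n)*(n^2 - 4*n + 3) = n*(n - 1)*(n - 3)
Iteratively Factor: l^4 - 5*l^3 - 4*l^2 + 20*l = (l - 5)*(l^3 - 4*l) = (l - 5)*(l - 2)*(l^2 + 2*l) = (l - 5)*(l - 2)*(l + 2)*(l)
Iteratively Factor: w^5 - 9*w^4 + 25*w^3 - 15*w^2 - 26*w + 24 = (w - 2)*(w^4 - 7*w^3 + 11*w^2 + 7*w - 12) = (w - 2)*(w + 1)*(w^3 - 8*w^2 + 19*w - 12) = (w - 4)*(w - 2)*(w + 1)*(w^2 - 4*w + 3) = (w - 4)*(w - 2)*(w - 1)*(w + 1)*(w - 3)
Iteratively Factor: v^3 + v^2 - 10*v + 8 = (v - 1)*(v^2 + 2*v - 8) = (v - 2)*(v - 1)*(v + 4)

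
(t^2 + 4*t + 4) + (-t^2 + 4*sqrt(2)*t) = 4*t + 4*sqrt(2)*t + 4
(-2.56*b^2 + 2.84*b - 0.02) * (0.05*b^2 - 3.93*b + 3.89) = -0.128*b^4 + 10.2028*b^3 - 21.1206*b^2 + 11.1262*b - 0.0778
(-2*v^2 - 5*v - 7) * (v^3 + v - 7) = -2*v^5 - 5*v^4 - 9*v^3 + 9*v^2 + 28*v + 49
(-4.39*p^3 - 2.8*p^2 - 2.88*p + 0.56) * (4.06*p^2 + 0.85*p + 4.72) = -17.8234*p^5 - 15.0995*p^4 - 34.7936*p^3 - 13.3904*p^2 - 13.1176*p + 2.6432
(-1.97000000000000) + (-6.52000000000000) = -8.49000000000000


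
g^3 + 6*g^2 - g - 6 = (g - 1)*(g + 1)*(g + 6)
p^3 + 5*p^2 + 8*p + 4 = (p + 1)*(p + 2)^2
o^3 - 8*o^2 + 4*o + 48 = (o - 6)*(o - 4)*(o + 2)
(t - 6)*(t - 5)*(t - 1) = t^3 - 12*t^2 + 41*t - 30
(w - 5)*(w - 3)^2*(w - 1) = w^4 - 12*w^3 + 50*w^2 - 84*w + 45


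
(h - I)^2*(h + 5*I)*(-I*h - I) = -I*h^4 + 3*h^3 - I*h^3 + 3*h^2 - 9*I*h^2 - 5*h - 9*I*h - 5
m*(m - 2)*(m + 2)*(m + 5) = m^4 + 5*m^3 - 4*m^2 - 20*m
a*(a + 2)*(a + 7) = a^3 + 9*a^2 + 14*a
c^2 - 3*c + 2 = (c - 2)*(c - 1)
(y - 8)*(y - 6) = y^2 - 14*y + 48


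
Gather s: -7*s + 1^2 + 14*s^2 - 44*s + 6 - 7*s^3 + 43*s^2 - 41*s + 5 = -7*s^3 + 57*s^2 - 92*s + 12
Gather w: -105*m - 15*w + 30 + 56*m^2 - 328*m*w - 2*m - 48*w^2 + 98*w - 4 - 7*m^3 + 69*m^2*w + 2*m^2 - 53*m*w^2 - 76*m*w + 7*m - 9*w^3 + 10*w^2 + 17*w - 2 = -7*m^3 + 58*m^2 - 100*m - 9*w^3 + w^2*(-53*m - 38) + w*(69*m^2 - 404*m + 100) + 24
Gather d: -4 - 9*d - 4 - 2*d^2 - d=-2*d^2 - 10*d - 8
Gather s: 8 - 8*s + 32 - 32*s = 40 - 40*s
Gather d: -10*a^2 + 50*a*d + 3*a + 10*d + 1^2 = -10*a^2 + 3*a + d*(50*a + 10) + 1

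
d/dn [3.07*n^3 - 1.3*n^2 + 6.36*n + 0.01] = 9.21*n^2 - 2.6*n + 6.36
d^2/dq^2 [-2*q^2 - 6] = -4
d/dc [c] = 1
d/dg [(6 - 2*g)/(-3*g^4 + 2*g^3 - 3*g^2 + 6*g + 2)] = 2*(3*g^4 - 2*g^3 + 3*g^2 - 6*g - 6*(g - 3)*(2*g^3 - g^2 + g - 1) - 2)/(-3*g^4 + 2*g^3 - 3*g^2 + 6*g + 2)^2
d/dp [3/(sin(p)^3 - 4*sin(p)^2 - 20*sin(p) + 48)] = 3*(-3*sin(p)^2 + 8*sin(p) + 20)*cos(p)/(sin(p)^3 - 4*sin(p)^2 - 20*sin(p) + 48)^2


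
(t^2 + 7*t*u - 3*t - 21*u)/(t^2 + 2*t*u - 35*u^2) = (t - 3)/(t - 5*u)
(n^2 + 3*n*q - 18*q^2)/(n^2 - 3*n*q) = (n + 6*q)/n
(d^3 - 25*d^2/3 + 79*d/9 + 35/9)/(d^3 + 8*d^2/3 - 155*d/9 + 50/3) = (3*d^2 - 20*d - 7)/(3*d^2 + 13*d - 30)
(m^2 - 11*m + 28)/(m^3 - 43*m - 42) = (m - 4)/(m^2 + 7*m + 6)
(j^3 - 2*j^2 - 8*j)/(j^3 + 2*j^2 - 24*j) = (j + 2)/(j + 6)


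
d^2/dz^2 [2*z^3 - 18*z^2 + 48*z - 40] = 12*z - 36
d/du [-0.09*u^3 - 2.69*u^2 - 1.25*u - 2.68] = -0.27*u^2 - 5.38*u - 1.25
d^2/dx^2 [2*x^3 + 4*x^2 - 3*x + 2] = 12*x + 8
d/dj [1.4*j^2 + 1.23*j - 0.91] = 2.8*j + 1.23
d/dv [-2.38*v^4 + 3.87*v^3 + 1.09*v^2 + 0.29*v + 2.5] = -9.52*v^3 + 11.61*v^2 + 2.18*v + 0.29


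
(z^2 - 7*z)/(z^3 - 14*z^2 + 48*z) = (z - 7)/(z^2 - 14*z + 48)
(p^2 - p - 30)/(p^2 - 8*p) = (p^2 - p - 30)/(p*(p - 8))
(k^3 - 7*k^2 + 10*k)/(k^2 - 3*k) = (k^2 - 7*k + 10)/(k - 3)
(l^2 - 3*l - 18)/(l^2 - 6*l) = (l + 3)/l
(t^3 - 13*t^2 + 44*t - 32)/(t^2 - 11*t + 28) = (t^2 - 9*t + 8)/(t - 7)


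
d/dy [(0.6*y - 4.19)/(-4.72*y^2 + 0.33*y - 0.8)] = (2.832*y^2 - 39.5536*y + 0.9027)/(22.2784*y^4 - 3.1152*y^3 + 7.6609*y^2 - 0.528*y + 0.64)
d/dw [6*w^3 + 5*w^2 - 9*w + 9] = 18*w^2 + 10*w - 9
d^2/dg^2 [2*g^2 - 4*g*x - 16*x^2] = 4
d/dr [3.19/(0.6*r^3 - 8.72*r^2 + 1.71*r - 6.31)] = (-5.742*r^2 + 55.6336*r - 5.4549)/(0.6*r^3 - 8.72*r^2 + 1.71*r - 6.31)^2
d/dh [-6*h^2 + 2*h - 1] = 2 - 12*h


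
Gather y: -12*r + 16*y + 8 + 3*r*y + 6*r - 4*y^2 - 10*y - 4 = -6*r - 4*y^2 + y*(3*r + 6) + 4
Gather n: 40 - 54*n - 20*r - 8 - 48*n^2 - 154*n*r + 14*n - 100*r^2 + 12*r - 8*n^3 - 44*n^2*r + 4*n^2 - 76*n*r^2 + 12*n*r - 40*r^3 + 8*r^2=-8*n^3 + n^2*(-44*r - 44) + n*(-76*r^2 - 142*r - 40) - 40*r^3 - 92*r^2 - 8*r + 32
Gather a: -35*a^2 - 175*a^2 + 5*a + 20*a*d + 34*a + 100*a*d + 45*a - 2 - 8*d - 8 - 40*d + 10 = -210*a^2 + a*(120*d + 84) - 48*d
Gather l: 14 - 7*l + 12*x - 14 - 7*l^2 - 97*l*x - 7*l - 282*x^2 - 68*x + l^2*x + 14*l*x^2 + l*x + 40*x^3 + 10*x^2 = l^2*(x - 7) + l*(14*x^2 - 96*x - 14) + 40*x^3 - 272*x^2 - 56*x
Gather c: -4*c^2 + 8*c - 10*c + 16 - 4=-4*c^2 - 2*c + 12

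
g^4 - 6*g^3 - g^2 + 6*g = g*(g - 6)*(g - 1)*(g + 1)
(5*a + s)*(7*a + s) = 35*a^2 + 12*a*s + s^2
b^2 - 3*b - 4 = (b - 4)*(b + 1)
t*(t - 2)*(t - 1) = t^3 - 3*t^2 + 2*t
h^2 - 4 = (h - 2)*(h + 2)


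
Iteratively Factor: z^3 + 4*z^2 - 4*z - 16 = (z + 2)*(z^2 + 2*z - 8) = (z - 2)*(z + 2)*(z + 4)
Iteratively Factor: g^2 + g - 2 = (g - 1)*(g + 2)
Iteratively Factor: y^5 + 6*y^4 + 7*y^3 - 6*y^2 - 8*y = (y - 1)*(y^4 + 7*y^3 + 14*y^2 + 8*y) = y*(y - 1)*(y^3 + 7*y^2 + 14*y + 8) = y*(y - 1)*(y + 4)*(y^2 + 3*y + 2) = y*(y - 1)*(y + 2)*(y + 4)*(y + 1)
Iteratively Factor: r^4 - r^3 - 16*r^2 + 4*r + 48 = (r - 2)*(r^3 + r^2 - 14*r - 24) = (r - 4)*(r - 2)*(r^2 + 5*r + 6) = (r - 4)*(r - 2)*(r + 3)*(r + 2)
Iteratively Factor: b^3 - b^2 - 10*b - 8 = (b + 2)*(b^2 - 3*b - 4) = (b + 1)*(b + 2)*(b - 4)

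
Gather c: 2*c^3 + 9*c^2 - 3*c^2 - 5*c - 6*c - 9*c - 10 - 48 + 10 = 2*c^3 + 6*c^2 - 20*c - 48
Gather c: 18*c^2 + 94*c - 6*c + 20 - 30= 18*c^2 + 88*c - 10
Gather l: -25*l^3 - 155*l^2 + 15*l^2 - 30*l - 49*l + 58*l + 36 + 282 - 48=-25*l^3 - 140*l^2 - 21*l + 270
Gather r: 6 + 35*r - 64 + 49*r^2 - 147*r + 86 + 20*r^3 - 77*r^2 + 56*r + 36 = 20*r^3 - 28*r^2 - 56*r + 64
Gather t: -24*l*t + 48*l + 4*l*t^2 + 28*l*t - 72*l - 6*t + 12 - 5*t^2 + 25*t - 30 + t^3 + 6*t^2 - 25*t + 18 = -24*l + t^3 + t^2*(4*l + 1) + t*(4*l - 6)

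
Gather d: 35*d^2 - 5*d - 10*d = 35*d^2 - 15*d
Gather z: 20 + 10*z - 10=10*z + 10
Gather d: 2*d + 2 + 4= 2*d + 6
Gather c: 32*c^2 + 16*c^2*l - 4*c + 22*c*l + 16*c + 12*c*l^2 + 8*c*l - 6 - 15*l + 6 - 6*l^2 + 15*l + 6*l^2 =c^2*(16*l + 32) + c*(12*l^2 + 30*l + 12)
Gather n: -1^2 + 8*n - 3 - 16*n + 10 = 6 - 8*n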